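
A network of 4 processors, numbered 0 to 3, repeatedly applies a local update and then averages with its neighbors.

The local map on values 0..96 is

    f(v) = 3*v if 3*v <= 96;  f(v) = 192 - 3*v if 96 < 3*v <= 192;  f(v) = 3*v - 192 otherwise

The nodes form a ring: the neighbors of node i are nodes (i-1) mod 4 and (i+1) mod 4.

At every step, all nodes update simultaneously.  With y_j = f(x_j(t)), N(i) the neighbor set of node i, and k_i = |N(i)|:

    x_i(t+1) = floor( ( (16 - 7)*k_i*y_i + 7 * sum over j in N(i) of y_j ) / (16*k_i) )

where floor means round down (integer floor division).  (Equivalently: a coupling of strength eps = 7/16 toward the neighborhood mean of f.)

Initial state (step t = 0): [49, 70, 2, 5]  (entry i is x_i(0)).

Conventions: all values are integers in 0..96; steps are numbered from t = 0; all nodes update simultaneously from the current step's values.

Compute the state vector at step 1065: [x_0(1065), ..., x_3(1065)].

Answer: [60, 60, 60, 60]
Key observation: The state at step 22, [12, 12, 12, 12], reappears at step 26: the system is in a cycle of period 4 from step 22 on.  Therefore the state at step 1065 equals the state at step 22 + ((1065 - 22) mod 4) = 25, which is [60, 60, 60, 60].

Derivation:
t=0: [49, 70, 2, 5]
t=1: [32, 21, 10, 19]
t=2: [80, 63, 43, 59]
t=3: [30, 25, 39, 32]
t=4: [88, 78, 79, 90]
t=5: [66, 49, 51, 69]
t=6: [16, 35, 35, 18]
t=7: [57, 78, 79, 59]
t=8: [24, 38, 37, 22]
t=9: [72, 77, 77, 70]
t=10: [25, 35, 34, 23]
t=11: [76, 85, 84, 74]
t=12: [40, 56, 54, 37]
t=13: [63, 35, 39, 67]
t=14: [22, 66, 63, 22]
t=15: [52, 18, 17, 52]
t=16: [39, 49, 48, 39]
t=17: [68, 52, 53, 69]
t=18: [17, 30, 29, 18]
t=19: [60, 80, 80, 60]
t=20: [19, 40, 40, 19]
t=21: [60, 68, 68, 60]
t=22: [12, 12, 12, 12]
t=23: [36, 36, 36, 36]
t=24: [84, 84, 84, 84]
t=25: [60, 60, 60, 60]
t=26: [12, 12, 12, 12]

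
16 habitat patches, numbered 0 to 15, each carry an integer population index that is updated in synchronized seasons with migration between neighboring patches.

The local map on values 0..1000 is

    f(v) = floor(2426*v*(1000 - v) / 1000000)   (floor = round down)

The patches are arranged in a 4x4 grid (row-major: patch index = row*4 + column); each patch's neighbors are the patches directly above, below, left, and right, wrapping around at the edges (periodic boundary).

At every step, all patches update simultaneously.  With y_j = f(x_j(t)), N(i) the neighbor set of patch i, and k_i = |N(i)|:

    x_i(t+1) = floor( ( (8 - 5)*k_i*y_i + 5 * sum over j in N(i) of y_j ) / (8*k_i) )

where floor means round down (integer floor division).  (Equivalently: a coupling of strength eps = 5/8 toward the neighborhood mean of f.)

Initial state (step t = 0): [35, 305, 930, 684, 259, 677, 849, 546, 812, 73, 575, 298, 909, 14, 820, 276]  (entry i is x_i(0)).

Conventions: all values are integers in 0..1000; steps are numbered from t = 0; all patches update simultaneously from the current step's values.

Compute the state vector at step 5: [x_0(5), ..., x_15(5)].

Answer: [589, 589, 589, 589, 589, 589, 589, 588, 589, 589, 589, 588, 589, 590, 589, 589]

Derivation:
t=0: [35, 305, 930, 684, 259, 677, 849, 546, 812, 73, 575, 298, 909, 14, 820, 276]
t=1: [296, 317, 325, 403, 421, 425, 410, 507, 347, 299, 431, 509, 226, 205, 332, 429]
t=2: [521, 513, 548, 568, 573, 567, 582, 596, 538, 523, 572, 593, 478, 459, 532, 558]
t=3: [601, 602, 599, 596, 595, 597, 591, 588, 598, 600, 594, 590, 602, 603, 600, 597]
t=4: [581, 581, 582, 583, 583, 583, 584, 585, 583, 582, 584, 585, 581, 580, 582, 583]
t=5: [589, 589, 589, 589, 589, 589, 589, 588, 589, 589, 589, 588, 589, 590, 589, 589]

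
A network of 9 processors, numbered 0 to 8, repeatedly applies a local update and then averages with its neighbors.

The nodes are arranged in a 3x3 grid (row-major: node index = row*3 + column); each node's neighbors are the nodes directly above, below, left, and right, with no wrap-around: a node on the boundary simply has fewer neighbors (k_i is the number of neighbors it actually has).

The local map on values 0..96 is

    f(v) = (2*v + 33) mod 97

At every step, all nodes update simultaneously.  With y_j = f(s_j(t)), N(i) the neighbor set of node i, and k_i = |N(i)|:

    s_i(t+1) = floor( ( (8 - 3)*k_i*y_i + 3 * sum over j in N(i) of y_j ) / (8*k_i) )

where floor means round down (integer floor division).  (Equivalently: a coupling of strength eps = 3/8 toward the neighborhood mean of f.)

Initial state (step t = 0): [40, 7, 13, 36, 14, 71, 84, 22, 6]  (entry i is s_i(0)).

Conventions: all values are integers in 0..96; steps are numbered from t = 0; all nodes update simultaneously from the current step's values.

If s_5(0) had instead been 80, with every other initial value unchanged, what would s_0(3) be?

Answer: s_0(3) = 52
Key observation: This trace re-runs the system from the modified initial state.

Derivation:
t=0: [40, 7, 13, 36, 14, 80, 84, 22, 6]
t=1: [20, 46, 63, 15, 59, 80, 20, 62, 60]
t=2: [62, 41, 62, 64, 56, 81, 68, 60, 64]
t=3: [52, 32, 41, 62, 43, 22, 67, 58, 50]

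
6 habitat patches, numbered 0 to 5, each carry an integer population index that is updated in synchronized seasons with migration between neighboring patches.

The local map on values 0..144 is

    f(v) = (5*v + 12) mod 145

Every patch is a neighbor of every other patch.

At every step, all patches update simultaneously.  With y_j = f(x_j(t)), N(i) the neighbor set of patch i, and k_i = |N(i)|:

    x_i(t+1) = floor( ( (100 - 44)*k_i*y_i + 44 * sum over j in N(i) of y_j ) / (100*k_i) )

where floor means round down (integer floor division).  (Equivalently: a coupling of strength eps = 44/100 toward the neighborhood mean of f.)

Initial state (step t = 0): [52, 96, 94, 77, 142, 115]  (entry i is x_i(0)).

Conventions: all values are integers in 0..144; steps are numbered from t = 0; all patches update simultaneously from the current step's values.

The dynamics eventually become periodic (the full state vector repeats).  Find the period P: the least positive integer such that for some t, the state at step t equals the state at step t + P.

Answer: 14
Key observation: The state at step 80, [32, 16, 16, 16, 32, 32], reappears at step 94 — and no state repeats earlier — so the cycle the system enters has period 14.

Derivation:
t=0: [52, 96, 94, 77, 142, 115]
t=1: [102, 69, 65, 93, 109, 46]
t=2: [81, 72, 62, 60, 98, 86]
t=3: [89, 68, 44, 40, 61, 32]
t=4: [36, 54, 66, 57, 38, 38]
t=5: [53, 96, 55, 34, 58, 58]
t=6: [96, 61, 101, 51, 40, 40]
t=7: [64, 49, 75, 94, 68, 68]
t=8: [56, 90, 82, 59, 66, 66]
t=9: [25, 37, 87, 32, 49, 49]
t=10: [104, 64, 45, 52, 92, 92]
t=11: [83, 57, 81, 97, 55, 55]
t=12: [118, 57, 114, 83, 121, 121]
t=13: [31, 24, 22, 85, 38, 38]
t=14: [44, 96, 92, 35, 61, 61]
t=15: [65, 51, 41, 44, 37, 37]
t=16: [60, 95, 72, 79, 62, 62]
t=17: [40, 54, 68, 84, 44, 44]
t=18: [82, 115, 80, 118, 92, 92]
t=19: [93, 34, 89, 41, 48, 48]
t=20: [53, 51, 44, 68, 84, 84]
t=21: [122, 118, 101, 89, 127, 127]
t=22: [46, 36, 65, 36, 58, 58]
t=23: [68, 45, 45, 45, 28, 28]
t=24: [60, 74, 74, 74, 34, 34]
t=25: [43, 76, 76, 76, 50, 50]
t=26: [93, 102, 102, 102, 109, 109]
t=27: [67, 89, 89, 89, 105, 105]
t=28: [55, 39, 39, 39, 76, 76]
t=29: [113, 76, 76, 76, 94, 94]
t=30: [114, 95, 95, 95, 69, 69]
t=31: [26, 50, 50, 50, 57, 57]
t=32: [111, 99, 99, 99, 47, 47]
t=33: [110, 82, 82, 82, 96, 96]
t=34: [116, 118, 118, 118, 82, 82]
t=35: [35, 40, 40, 40, 92, 92]
t=36: [47, 59, 59, 59, 45, 45]
t=37: [77, 37, 37, 37, 73, 73]
t=38: [88, 63, 63, 63, 79, 79]
t=39: [39, 49, 49, 49, 87, 87]
t=40: [66, 90, 90, 90, 42, 42]
t=41: [49, 38, 38, 38, 61, 61]
t=42: [82, 56, 56, 56, 42, 42]
t=43: [88, 26, 26, 26, 62, 62]
t=44: [52, 111, 111, 111, 59, 59]
t=45: [108, 111, 111, 111, 57, 57]
t=46: [101, 108, 108, 108, 49, 49]
t=47: [96, 113, 113, 113, 110, 110]
t=48: [91, 131, 131, 131, 124, 124]
t=49: [50, 76, 76, 76, 59, 59]
t=50: [95, 88, 88, 88, 48, 48]
t=51: [52, 35, 35, 35, 78, 78]
t=52: [101, 61, 61, 61, 94, 94]
t=53: [61, 35, 35, 35, 44, 44]
t=54: [41, 48, 48, 48, 69, 69]
t=55: [80, 96, 96, 96, 78, 78]
t=56: [103, 72, 72, 72, 98, 98]
t=57: [84, 80, 80, 80, 73, 73]
t=58: [127, 117, 117, 117, 101, 101]
t=59: [56, 32, 32, 32, 63, 63]
t=60: [14, 26, 26, 26, 31, 31]
t=61: [87, 115, 115, 115, 58, 58]
t=62: [10, 8, 8, 8, 10, 10]
t=63: [59, 54, 54, 54, 59, 59]
t=64: [48, 105, 105, 105, 48, 48]
t=65: [105, 103, 103, 103, 105, 105]
t=66: [99, 94, 94, 94, 99, 99]
t=67: [65, 53, 53, 53, 65, 65]
t=68: [69, 109, 109, 109, 69, 69]
t=69: [81, 107, 107, 107, 81, 81]
t=70: [123, 115, 115, 115, 123, 123]
t=71: [36, 17, 17, 17, 36, 36]
t=72: [60, 83, 83, 83, 60, 60]
t=73: [52, 106, 106, 106, 52, 52]
t=74: [121, 112, 112, 112, 121, 121]
t=75: [63, 110, 110, 110, 63, 63]
t=76: [60, 103, 103, 103, 60, 60]
t=77: [40, 73, 73, 73, 40, 40]
t=78: [72, 81, 81, 81, 72, 72]
t=79: [93, 115, 115, 115, 93, 93]
t=80: [32, 16, 16, 16, 32, 32]
t=81: [44, 74, 74, 74, 44, 44]
t=82: [88, 90, 90, 90, 88, 88]
t=83: [19, 24, 24, 24, 19, 19]
t=84: [113, 125, 125, 125, 113, 113]
t=85: [119, 79, 79, 79, 119, 119]
t=86: [50, 93, 93, 93, 50, 50]
t=87: [97, 61, 61, 61, 97, 97]
t=88: [52, 36, 36, 36, 52, 52]
t=89: [105, 68, 68, 68, 105, 105]
t=90: [91, 72, 72, 72, 91, 91]
t=91: [45, 68, 68, 68, 45, 45]
t=92: [84, 69, 69, 69, 84, 84]
t=93: [122, 86, 86, 86, 122, 122]
t=94: [32, 16, 16, 16, 32, 32]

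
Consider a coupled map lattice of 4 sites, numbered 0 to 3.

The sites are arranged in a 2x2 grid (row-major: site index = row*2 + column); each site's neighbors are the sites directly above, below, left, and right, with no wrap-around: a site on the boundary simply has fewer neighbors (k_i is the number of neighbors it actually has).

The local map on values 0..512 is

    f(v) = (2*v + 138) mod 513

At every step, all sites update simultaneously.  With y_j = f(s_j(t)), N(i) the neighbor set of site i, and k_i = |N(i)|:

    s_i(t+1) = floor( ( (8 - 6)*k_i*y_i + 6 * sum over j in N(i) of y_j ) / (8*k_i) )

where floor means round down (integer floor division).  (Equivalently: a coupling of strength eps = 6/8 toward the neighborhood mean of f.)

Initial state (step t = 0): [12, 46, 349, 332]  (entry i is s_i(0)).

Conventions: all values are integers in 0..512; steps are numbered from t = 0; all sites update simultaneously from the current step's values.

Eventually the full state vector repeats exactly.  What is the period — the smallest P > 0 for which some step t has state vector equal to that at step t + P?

Simulating step by step:
t=0: [12, 46, 349, 332]
t=1: [247, 226, 249, 279]
t=2: [104, 132, 144, 120]
t=3: [397, 372, 378, 405]
t=4: [386, 412, 415, 390]
t=5: [438, 413, 414, 440]
t=6: [464, 490, 490, 465]
t=7: [79, 53, 53, 79]
t=8: [257, 283, 283, 257]
t=9: [178, 152, 152, 178]
t=10: [455, 481, 481, 455]
t=11: [61, 35, 35, 61]
t=12: [221, 247, 247, 221]
t=13: [106, 80, 80, 106]
t=14: [311, 337, 337, 311]
t=15: [286, 260, 260, 286]
t=16: [158, 184, 184, 158]
t=17: [493, 467, 467, 493]
t=18: [59, 85, 85, 59]
t=19: [295, 269, 269, 295]
t=20: [176, 202, 202, 176]
t=21: [144, 374, 374, 144]
t=22: [386, 412, 412, 386]
t=23: [436, 410, 410, 436]
t=24: [458, 484, 484, 458]
t=25: [67, 41, 41, 67]
t=26: [233, 259, 259, 233]
t=27: [130, 104, 104, 130]
t=28: [359, 385, 385, 359]
t=29: [382, 356, 356, 382]
t=30: [350, 376, 376, 350]
t=31: [364, 338, 338, 364]
t=32: [314, 340, 340, 314]
t=33: [292, 266, 266, 292]
t=34: [170, 196, 196, 170]
t=35: [132, 362, 362, 132]
t=36: [362, 388, 388, 362]
t=37: [388, 362, 362, 388]
t=38: [362, 388, 388, 362]

Answer: 2
Key observation: The state at step 36, [362, 388, 388, 362], reappears at step 38 — and no state repeats earlier — so the cycle the system enters has period 2.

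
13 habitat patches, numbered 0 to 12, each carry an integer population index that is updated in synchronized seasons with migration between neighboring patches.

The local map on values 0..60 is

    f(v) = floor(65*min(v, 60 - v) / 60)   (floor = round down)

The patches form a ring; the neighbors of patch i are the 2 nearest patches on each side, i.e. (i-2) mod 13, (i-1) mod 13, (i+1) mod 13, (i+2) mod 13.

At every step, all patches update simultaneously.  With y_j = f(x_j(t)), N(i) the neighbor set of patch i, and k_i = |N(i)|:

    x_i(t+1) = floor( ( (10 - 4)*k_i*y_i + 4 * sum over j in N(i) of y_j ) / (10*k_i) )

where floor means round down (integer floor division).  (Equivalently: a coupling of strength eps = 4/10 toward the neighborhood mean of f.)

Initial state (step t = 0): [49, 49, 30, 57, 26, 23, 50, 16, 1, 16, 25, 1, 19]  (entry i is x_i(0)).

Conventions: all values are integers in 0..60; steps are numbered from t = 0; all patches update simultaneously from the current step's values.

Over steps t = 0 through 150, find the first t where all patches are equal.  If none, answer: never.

Simulating step by step:
t=0: [49, 49, 30, 57, 26, 23, 50, 16, 1, 16, 25, 1, 19]  (not all equal)
t=1: [13, 13, 24, 11, 23, 20, 13, 15, 7, 14, 20, 8, 17]  (not all equal)
t=2: [15, 15, 21, 15, 21, 19, 15, 15, 10, 14, 17, 11, 16]  (not all equal)
t=3: [16, 16, 20, 17, 20, 19, 16, 15, 12, 14, 16, 13, 16]  (not all equal)
t=4: [17, 17, 19, 18, 20, 19, 17, 16, 14, 15, 16, 15, 16]  (not all equal)
t=5: [17, 18, 19, 19, 20, 19, 18, 17, 15, 16, 16, 16, 17]  (not all equal)
t=6: [18, 19, 19, 20, 20, 19, 18, 18, 16, 17, 17, 17, 17]  (not all equal)
t=7: [19, 19, 20, 20, 20, 20, 19, 18, 17, 18, 17, 18, 18]  (not all equal)
t=8: [19, 20, 20, 20, 20, 20, 19, 19, 18, 18, 18, 19, 19]  (not all equal)
t=9: [20, 20, 20, 21, 20, 20, 20, 19, 19, 19, 19, 19, 20]  (not all equal)
t=10: [20, 21, 21, 21, 21, 21, 20, 20, 20, 20, 20, 20, 20]  (not all equal)
t=11: [21, 21, 21, 22, 21, 21, 21, 21, 21, 21, 21, 21, 21]  (not all equal)
t=12: [22, 22, 22, 22, 22, 22, 22, 22, 22, 22, 22, 22, 22]  (all equal)

Answer: 12
Key observation: Synchronization is absorbing here: once all patches are equal they stay equal, and step 12 is the first all-equal step.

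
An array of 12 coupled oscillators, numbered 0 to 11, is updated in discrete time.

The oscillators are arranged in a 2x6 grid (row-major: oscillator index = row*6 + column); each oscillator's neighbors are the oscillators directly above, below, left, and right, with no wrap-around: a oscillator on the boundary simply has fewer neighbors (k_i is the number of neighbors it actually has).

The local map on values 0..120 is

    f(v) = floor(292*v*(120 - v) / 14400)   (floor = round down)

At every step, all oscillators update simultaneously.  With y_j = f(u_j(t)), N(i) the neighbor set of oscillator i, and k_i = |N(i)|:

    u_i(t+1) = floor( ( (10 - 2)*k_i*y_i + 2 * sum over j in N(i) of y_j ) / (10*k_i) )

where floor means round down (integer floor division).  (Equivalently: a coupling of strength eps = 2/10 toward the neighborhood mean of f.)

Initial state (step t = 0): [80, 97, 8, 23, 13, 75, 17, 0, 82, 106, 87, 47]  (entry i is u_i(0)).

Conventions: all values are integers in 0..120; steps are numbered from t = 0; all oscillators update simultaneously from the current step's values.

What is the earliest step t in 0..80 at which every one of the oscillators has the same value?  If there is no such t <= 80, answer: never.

Simulating step by step:
t=0: [80, 97, 8, 23, 13, 75, 17, 0, 82, 106, 87, 47]  (not all equal)
t=1: [59, 41, 24, 41, 33, 64, 34, 9, 53, 35, 54, 67]  (not all equal)
t=2: [70, 61, 50, 62, 60, 70, 56, 29, 66, 61, 70, 72]  (not all equal)
t=3: [70, 70, 70, 71, 72, 70, 69, 56, 70, 71, 70, 70]  (not all equal)
t=4: [70, 70, 70, 70, 70, 70, 71, 71, 70, 70, 70, 70]  (not all equal)
t=5: [70, 70, 70, 70, 70, 70, 70, 70, 70, 70, 70, 70]  (all equal)

Answer: 5
Key observation: Synchronization is absorbing here: once all oscillators are equal they stay equal, and step 5 is the first all-equal step.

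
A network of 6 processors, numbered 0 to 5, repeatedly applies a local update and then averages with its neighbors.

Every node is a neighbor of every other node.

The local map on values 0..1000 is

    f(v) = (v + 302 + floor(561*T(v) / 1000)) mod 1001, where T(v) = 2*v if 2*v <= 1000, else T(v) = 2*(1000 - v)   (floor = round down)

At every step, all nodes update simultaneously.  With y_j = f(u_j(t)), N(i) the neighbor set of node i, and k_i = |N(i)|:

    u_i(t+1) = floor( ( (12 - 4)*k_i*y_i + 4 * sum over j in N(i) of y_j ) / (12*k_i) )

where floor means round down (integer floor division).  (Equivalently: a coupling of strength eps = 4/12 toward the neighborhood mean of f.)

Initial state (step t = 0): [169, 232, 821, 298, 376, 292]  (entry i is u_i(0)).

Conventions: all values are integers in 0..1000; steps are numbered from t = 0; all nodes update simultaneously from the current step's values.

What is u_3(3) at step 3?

Answer: u_3(3) = 148

Derivation:
t=0: [169, 232, 821, 298, 376, 292]
t=1: [644, 725, 441, 809, 307, 801]
t=2: [374, 368, 309, 362, 739, 362]
t=3: [163, 155, 681, 148, 306, 148]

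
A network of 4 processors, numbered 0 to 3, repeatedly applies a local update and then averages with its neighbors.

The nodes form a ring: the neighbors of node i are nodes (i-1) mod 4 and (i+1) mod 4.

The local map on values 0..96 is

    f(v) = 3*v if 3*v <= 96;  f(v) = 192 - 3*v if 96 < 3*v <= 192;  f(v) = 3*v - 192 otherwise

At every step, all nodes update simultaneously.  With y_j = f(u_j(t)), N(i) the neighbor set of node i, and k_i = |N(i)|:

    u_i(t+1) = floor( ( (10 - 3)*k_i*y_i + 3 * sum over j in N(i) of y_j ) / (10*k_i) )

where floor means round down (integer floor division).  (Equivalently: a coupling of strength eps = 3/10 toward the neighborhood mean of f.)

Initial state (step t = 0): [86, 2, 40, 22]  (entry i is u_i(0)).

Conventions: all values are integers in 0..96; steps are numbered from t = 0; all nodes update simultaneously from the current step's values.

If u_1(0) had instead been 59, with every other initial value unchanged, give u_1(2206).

Simulating step by step:
t=0: [86, 59, 40, 22]
t=1: [58, 31, 62, 66]
t=2: [27, 68, 19, 7]
t=3: [61, 29, 44, 35]
t=4: [32, 71, 68, 71]
t=5: [73, 30, 14, 30]
t=6: [45, 73, 56, 73]
t=7: [48, 31, 24, 31]
t=8: [61, 83, 78, 83]
t=9: [23, 47, 46, 47]
t=10: [63, 54, 53, 54]
t=11: [11, 26, 32, 26]
t=12: [46, 73, 90, 73]
t=13: [45, 38, 62, 38]
t=14: [63, 64, 27, 64]
t=15: [2, 12, 56, 12]
t=16: [15, 29, 27, 29]
t=17: [57, 79, 82, 79]
t=18: [28, 42, 51, 42]
t=19: [78, 64, 47, 64]
t=20: [29, 13, 35, 13]
t=21: [72, 53, 72, 53]
t=22: [26, 30, 26, 30]
t=23: [81, 86, 81, 86]
t=24: [55, 61, 55, 61]
t=25: [21, 14, 21, 14]
t=26: [56, 48, 56, 48]
t=27: [31, 40, 31, 40]
t=28: [86, 78, 86, 78]
t=29: [58, 49, 58, 49]
t=30: [26, 36, 26, 36]
t=31: [79, 82, 79, 82]
t=32: [47, 51, 47, 51]
t=33: [47, 42, 47, 42]
t=34: [55, 61, 55, 61]

Answer: u_1(2206) = 48
Key observation: The state at step 24, [55, 61, 55, 61], reappears at step 34: the system is in a cycle of period 10 from step 24 on.  Therefore the state at step 2206 equals the state at step 24 + ((2206 - 24) mod 10) = 26, which is [56, 48, 56, 48].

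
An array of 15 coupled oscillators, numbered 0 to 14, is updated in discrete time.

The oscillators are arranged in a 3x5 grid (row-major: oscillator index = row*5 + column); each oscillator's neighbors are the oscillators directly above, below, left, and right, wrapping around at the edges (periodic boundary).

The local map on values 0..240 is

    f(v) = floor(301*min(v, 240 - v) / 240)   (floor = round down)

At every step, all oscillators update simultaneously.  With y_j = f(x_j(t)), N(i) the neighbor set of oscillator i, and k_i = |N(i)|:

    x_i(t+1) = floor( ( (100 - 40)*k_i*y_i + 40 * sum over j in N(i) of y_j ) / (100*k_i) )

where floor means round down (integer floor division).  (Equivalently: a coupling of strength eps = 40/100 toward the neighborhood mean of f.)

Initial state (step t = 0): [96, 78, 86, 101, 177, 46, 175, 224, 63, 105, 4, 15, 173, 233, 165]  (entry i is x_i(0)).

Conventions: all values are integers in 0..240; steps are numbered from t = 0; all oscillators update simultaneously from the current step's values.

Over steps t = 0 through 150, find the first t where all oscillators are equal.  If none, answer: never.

Simulating step by step:
t=0: [96, 78, 86, 101, 177, 46, 175, 224, 63, 105, 4, 15, 173, 233, 165]  (not all equal)
t=1: [95, 90, 96, 102, 94, 67, 67, 47, 75, 109, 31, 37, 65, 43, 78]  (not all equal)
t=2: [106, 104, 109, 114, 118, 88, 80, 72, 93, 120, 57, 59, 76, 71, 92]  (not all equal)
t=3: [125, 122, 127, 134, 142, 111, 100, 98, 116, 138, 85, 83, 95, 100, 114]  (not all equal)
t=4: [137, 139, 136, 132, 127, 133, 126, 126, 137, 131, 116, 112, 120, 128, 133]  (not all equal)
t=5: [132, 129, 133, 135, 138, 135, 139, 140, 132, 135, 140, 140, 145, 138, 136]  (not all equal)
t=6: [133, 135, 131, 130, 128, 130, 127, 126, 132, 130, 127, 125, 122, 127, 129]  (not all equal)
t=7: [135, 134, 137, 137, 138, 137, 140, 141, 136, 137, 140, 142, 144, 140, 139]  (not all equal)
t=8: [129, 129, 127, 128, 127, 128, 125, 124, 128, 128, 125, 123, 122, 125, 126]  (not all equal)
t=9: [139, 140, 141, 140, 140, 140, 143, 144, 140, 140, 143, 145, 145, 143, 142]  (not all equal)
t=10: [125, 124, 123, 124, 124, 124, 121, 120, 124, 124, 121, 120, 119, 121, 122]  (not all equal)
t=11: [144, 145, 146, 145, 145, 145, 148, 148, 145, 145, 148, 149, 148, 148, 147]  (not all equal)
t=12: [119, 118, 117, 118, 118, 118, 115, 115, 118, 118, 115, 114, 115, 115, 116]  (not all equal)
t=13: [147, 146, 145, 146, 147, 146, 144, 144, 146, 146, 144, 143, 144, 144, 145]  (not all equal)
t=14: [116, 117, 118, 117, 116, 117, 119, 119, 117, 117, 119, 120, 120, 119, 118]  (not all equal)
t=15: [145, 146, 147, 146, 145, 146, 148, 148, 146, 146, 148, 149, 149, 148, 147]  (not all equal)
t=16: [118, 116, 115, 116, 118, 116, 115, 115, 116, 117, 115, 114, 114, 115, 116]  (not all equal)
t=17: [146, 144, 144, 145, 146, 145, 144, 143, 144, 145, 144, 142, 142, 144, 145]  (not all equal)
t=18: [117, 119, 120, 119, 117, 119, 120, 120, 119, 118, 119, 121, 121, 120, 119]  (not all equal)
t=19: [146, 148, 149, 148, 146, 148, 149, 149, 149, 147, 148, 149, 149, 149, 148]  (not all equal)
t=20: [116, 114, 114, 114, 116, 115, 114, 114, 114, 115, 115, 114, 114, 114, 115]  (not all equal)
t=21: [144, 142, 142, 142, 144, 143, 142, 142, 142, 143, 143, 142, 142, 142, 143]  (not all equal)
t=22: [120, 121, 122, 121, 120, 121, 121, 122, 121, 121, 121, 121, 122, 121, 121]  (not all equal)
t=23: [149, 148, 147, 148, 149, 149, 148, 147, 148, 149, 149, 148, 147, 148, 149]  (not all equal)
t=24: [114, 115, 115, 115, 114, 114, 115, 115, 115, 114, 114, 115, 115, 115, 114]  (not all equal)
t=25: [142, 143, 144, 143, 142, 142, 143, 144, 143, 142, 142, 143, 144, 143, 142]  (not all equal)
t=26: [121, 121, 120, 121, 121, 121, 121, 120, 121, 121, 121, 121, 120, 121, 121]  (not all equal)
t=27: [149, 149, 149, 149, 149, 149, 149, 149, 149, 149, 149, 149, 149, 149, 149]  (all equal)

Answer: 27
Key observation: Synchronization is absorbing here: once all oscillators are equal they stay equal, and step 27 is the first all-equal step.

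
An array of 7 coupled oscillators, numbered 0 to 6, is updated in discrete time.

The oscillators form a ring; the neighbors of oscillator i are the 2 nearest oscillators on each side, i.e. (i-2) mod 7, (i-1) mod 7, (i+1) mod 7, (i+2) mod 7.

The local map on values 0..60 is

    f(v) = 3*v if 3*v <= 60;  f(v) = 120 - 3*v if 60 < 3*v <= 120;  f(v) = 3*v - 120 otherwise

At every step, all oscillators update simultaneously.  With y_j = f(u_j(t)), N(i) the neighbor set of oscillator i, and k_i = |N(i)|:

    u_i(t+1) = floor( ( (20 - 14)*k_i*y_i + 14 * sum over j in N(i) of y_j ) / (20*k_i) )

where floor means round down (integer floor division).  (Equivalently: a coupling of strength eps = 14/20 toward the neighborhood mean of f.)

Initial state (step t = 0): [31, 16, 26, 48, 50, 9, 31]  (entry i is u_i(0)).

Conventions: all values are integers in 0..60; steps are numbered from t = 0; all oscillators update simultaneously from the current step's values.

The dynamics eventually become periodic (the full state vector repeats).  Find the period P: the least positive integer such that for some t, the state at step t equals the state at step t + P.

Answer: 2
Key observation: The state at step 16, [16, 15, 14, 14, 15, 16, 16], reappears at step 18 — and no state repeats earlier — so the cycle the system enters has period 2.

Derivation:
t=0: [31, 16, 26, 48, 50, 9, 31]
t=1: [33, 35, 35, 32, 30, 27, 31]
t=2: [23, 19, 20, 24, 27, 29, 26]
t=3: [48, 52, 52, 47, 43, 41, 44]
t=4: [22, 27, 26, 21, 15, 12, 16]
t=5: [45, 46, 46, 45, 45, 46, 44]
t=6: [16, 15, 16, 16, 15, 15, 15]
t=7: [46, 46, 46, 46, 46, 46, 45]
t=8: [17, 17, 18, 18, 17, 17, 17]
t=9: [51, 52, 52, 52, 52, 51, 51]
t=10: [34, 34, 35, 35, 34, 34, 34]
t=11: [17, 16, 16, 16, 16, 17, 18]
t=12: [50, 49, 48, 48, 49, 50, 50]
t=13: [28, 27, 26, 26, 27, 28, 28]
t=14: [37, 39, 39, 39, 39, 37, 37]
t=15: [6, 5, 4, 4, 5, 6, 6]
t=16: [16, 15, 14, 14, 15, 16, 16]
t=17: [46, 45, 44, 44, 45, 46, 46]
t=18: [16, 15, 14, 14, 15, 16, 16]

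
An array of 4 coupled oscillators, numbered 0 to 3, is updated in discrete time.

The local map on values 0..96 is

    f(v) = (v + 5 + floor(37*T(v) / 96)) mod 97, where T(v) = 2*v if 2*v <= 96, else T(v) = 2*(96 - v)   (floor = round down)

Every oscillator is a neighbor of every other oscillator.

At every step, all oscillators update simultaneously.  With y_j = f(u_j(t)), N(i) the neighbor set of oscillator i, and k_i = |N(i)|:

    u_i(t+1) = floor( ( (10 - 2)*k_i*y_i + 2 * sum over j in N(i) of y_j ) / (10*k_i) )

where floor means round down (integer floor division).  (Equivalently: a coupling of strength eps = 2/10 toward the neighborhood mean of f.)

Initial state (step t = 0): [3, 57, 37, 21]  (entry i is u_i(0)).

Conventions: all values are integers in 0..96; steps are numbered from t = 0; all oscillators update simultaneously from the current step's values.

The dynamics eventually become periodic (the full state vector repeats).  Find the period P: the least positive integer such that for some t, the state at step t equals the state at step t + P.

Answer: 9
Key observation: The state at step 14, [26, 80, 80, 26], reappears at step 23 — and no state repeats earlier — so the cycle the system enters has period 9.

Derivation:
t=0: [3, 57, 37, 21]
t=1: [21, 81, 65, 45]
t=2: [45, 14, 82, 76]
t=3: [75, 35, 13, 84]
t=4: [83, 61, 33, 13]
t=5: [13, 79, 58, 32]
t=6: [32, 12, 79, 56]
t=7: [56, 30, 11, 78]
t=8: [84, 60, 35, 88]
t=9: [11, 78, 59, 12]
t=10: [33, 86, 83, 34]
t=11: [54, 9, 9, 56]
t=12: [81, 29, 29, 81]
t=13: [7, 48, 48, 7]
t=14: [26, 80, 80, 26]
t=15: [44, 6, 6, 44]
t=16: [73, 23, 23, 73]
t=17: [88, 51, 51, 88]
t=18: [13, 78, 78, 13]
t=19: [37, 86, 86, 37]
t=20: [60, 10, 10, 60]
t=21: [82, 31, 31, 82]
t=22: [7, 51, 51, 7]
t=23: [26, 80, 80, 26]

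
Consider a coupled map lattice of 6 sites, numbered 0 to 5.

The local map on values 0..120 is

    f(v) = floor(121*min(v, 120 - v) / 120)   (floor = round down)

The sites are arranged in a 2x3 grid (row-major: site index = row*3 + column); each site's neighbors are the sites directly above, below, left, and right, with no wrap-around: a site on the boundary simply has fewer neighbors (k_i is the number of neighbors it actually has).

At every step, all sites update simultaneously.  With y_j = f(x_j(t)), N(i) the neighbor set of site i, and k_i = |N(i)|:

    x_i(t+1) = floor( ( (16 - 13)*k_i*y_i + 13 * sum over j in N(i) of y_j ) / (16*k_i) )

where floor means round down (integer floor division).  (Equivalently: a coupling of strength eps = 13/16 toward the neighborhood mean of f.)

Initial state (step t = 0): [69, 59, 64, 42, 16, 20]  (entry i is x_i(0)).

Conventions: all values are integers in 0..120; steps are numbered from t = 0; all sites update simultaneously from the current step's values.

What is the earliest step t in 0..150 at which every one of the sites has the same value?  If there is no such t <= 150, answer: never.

Simulating step by step:
t=0: [69, 59, 64, 42, 16, 20]  (not all equal)
t=1: [50, 44, 42, 35, 35, 33]  (not all equal)
t=2: [41, 42, 39, 41, 36, 37]  (not all equal)
t=3: [41, 39, 39, 38, 39, 37]  (not all equal)
t=4: [38, 39, 38, 39, 38, 38]  (not all equal)
t=5: [38, 38, 38, 38, 38, 38]  (all equal)

Answer: 5
Key observation: Synchronization is absorbing here: once all sites are equal they stay equal, and step 5 is the first all-equal step.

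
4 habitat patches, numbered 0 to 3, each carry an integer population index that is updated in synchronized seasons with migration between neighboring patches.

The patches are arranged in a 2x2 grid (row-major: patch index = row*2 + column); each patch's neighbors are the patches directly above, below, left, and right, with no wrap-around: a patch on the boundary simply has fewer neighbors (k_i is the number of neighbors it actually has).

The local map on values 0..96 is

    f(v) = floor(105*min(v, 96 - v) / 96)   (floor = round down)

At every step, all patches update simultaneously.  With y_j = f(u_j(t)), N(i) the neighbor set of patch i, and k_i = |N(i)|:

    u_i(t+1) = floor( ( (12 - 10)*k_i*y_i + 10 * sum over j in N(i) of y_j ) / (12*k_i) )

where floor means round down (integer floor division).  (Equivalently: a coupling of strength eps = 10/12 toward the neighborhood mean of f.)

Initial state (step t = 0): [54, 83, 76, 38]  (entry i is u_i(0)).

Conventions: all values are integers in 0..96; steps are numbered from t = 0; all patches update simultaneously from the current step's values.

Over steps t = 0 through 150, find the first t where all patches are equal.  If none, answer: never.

Simulating step by step:
t=0: [54, 83, 76, 38]  (not all equal)
t=1: [22, 38, 39, 21]  (not all equal)
t=2: [38, 26, 26, 38]  (not all equal)
t=3: [30, 38, 38, 30]  (not all equal)
t=4: [39, 33, 33, 39]  (not all equal)
t=5: [37, 41, 41, 37]  (not all equal)
t=6: [43, 40, 40, 43]  (not all equal)
t=7: [43, 46, 46, 43]  (not all equal)
t=8: [49, 47, 47, 49]  (not all equal)
t=9: [51, 51, 51, 51]  (all equal)

Answer: 9
Key observation: Synchronization is absorbing here: once all patches are equal they stay equal, and step 9 is the first all-equal step.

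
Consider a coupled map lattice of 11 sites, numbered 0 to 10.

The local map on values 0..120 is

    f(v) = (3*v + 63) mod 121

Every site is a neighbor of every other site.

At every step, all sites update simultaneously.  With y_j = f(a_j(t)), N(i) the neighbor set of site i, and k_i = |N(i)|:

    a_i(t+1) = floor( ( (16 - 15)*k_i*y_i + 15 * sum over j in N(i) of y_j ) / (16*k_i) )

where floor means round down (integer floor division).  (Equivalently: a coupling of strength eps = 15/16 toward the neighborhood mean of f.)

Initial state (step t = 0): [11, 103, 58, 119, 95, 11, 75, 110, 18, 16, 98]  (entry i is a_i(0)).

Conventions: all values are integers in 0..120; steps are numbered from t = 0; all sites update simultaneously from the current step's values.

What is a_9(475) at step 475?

Answer: a_9(475) = 6
Key observation: The state at step 2, [64, 64, 64, 64, 64, 64, 64, 64, 64, 64, 64], reappears at step 7: the system is in a cycle of period 5 from step 2 on.  Therefore the state at step 475 equals the state at step 2 + ((475 - 2) mod 5) = 5, which is [6, 6, 6, 6, 6, 6, 6, 6, 6, 6, 6].

Derivation:
t=0: [11, 103, 58, 119, 95, 11, 75, 110, 18, 16, 98]
t=1: [81, 84, 80, 82, 80, 81, 82, 83, 80, 80, 80]
t=2: [64, 64, 64, 64, 64, 64, 64, 64, 64, 64, 64]
t=3: [13, 13, 13, 13, 13, 13, 13, 13, 13, 13, 13]
t=4: [102, 102, 102, 102, 102, 102, 102, 102, 102, 102, 102]
t=5: [6, 6, 6, 6, 6, 6, 6, 6, 6, 6, 6]
t=6: [81, 81, 81, 81, 81, 81, 81, 81, 81, 81, 81]
t=7: [64, 64, 64, 64, 64, 64, 64, 64, 64, 64, 64]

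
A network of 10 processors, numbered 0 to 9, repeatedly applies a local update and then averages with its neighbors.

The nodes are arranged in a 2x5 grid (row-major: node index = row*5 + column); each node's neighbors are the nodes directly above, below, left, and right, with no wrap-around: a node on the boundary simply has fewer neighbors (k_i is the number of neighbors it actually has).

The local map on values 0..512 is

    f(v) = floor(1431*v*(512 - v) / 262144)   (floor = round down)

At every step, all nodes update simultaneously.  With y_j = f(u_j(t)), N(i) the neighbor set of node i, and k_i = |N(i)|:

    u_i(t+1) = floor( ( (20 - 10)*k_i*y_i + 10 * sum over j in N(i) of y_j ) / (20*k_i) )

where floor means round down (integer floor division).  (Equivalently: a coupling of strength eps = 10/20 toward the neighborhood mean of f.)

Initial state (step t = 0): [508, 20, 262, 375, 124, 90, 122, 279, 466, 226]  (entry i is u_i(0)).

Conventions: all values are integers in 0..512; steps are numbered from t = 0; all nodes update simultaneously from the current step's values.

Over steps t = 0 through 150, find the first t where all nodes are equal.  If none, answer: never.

Answer: never
Key observation: The state at step 12 reappears at step 14 — the system is in a cycle of period 2 from step 12 on.  No step 0..14 is synchronized, and the cycle repeats forever, so no step up to 150 (or ever) has all nodes equal.

Derivation:
t=0: [508, 20, 262, 375, 124, 90, 122, 279, 466, 226]  (not all equal)
t=1: [70, 131, 293, 262, 289, 171, 231, 299, 222, 270]  (not all equal)
t=2: [231, 281, 337, 353, 353, 289, 333, 349, 352, 353]  (not all equal)
t=3: [353, 343, 322, 308, 306, 345, 331, 313, 307, 306]  (not all equal)
t=4: [310, 319, 332, 341, 343, 315, 325, 337, 342, 343]  (not all equal)
t=5: [339, 334, 325, 318, 316, 337, 331, 322, 317, 316]  (not all equal)
t=6: [321, 325, 331, 335, 337, 322, 326, 332, 336, 337]  (not all equal)
t=7: [333, 330, 326, 323, 321, 332, 330, 326, 322, 321]  (not all equal)
t=8: [325, 327, 330, 332, 333, 326, 327, 330, 332, 333]  (not all equal)
t=9: [330, 329, 327, 326, 325, 330, 329, 327, 326, 325]  (not all equal)
t=10: [327, 328, 329, 330, 331, 327, 328, 329, 330, 331]  (not all equal)
t=11: [329, 329, 328, 327, 327, 329, 329, 328, 327, 327]  (not all equal)
t=12: [328, 328, 329, 329, 330, 328, 328, 329, 329, 330]  (not all equal)
t=13: [329, 328, 328, 327, 327, 329, 328, 328, 327, 327]  (not all equal)
t=14: [328, 328, 329, 329, 330, 328, 328, 329, 329, 330]  (not all equal)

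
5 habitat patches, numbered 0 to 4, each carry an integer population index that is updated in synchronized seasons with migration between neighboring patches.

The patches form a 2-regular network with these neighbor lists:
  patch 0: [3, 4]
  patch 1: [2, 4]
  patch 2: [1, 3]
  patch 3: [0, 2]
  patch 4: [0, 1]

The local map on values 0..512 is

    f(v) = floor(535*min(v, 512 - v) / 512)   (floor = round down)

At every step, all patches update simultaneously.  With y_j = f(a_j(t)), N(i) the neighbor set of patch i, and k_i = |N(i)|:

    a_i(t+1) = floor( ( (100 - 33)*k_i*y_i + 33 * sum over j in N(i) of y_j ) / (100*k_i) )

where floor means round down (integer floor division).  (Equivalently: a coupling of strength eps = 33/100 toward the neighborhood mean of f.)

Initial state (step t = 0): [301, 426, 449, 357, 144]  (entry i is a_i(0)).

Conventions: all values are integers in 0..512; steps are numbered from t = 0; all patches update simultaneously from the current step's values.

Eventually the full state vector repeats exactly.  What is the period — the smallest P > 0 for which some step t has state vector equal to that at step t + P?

Answer: 2
Key observation: The state at step 22, [263, 263, 263, 263, 263], reappears at step 24 — and no state repeats earlier — so the cycle the system enters has period 2.

Derivation:
t=0: [301, 426, 449, 357, 144]
t=1: [198, 95, 84, 154, 151]
t=2: [190, 106, 101, 155, 155]
t=3: [185, 117, 115, 157, 158]
t=4: [183, 128, 127, 161, 162]
t=5: [183, 138, 138, 165, 166]
t=6: [184, 148, 148, 170, 171]
t=7: [187, 157, 157, 175, 176]
t=8: [190, 167, 166, 181, 181]
t=9: [195, 176, 175, 187, 188]
t=10: [200, 184, 184, 194, 195]
t=11: [206, 193, 193, 201, 202]
t=12: [213, 202, 202, 209, 210]
t=13: [220, 212, 212, 217, 218]
t=14: [228, 221, 221, 225, 226]
t=15: [237, 230, 230, 234, 235]
t=16: [246, 240, 240, 243, 244]
t=17: [255, 250, 250, 253, 253]
t=18: [265, 261, 261, 263, 263]
t=19: [258, 261, 261, 260, 260]
t=20: [264, 262, 262, 263, 263]
t=21: [259, 260, 260, 260, 260]
t=22: [263, 263, 263, 263, 263]
t=23: [260, 260, 260, 260, 260]
t=24: [263, 263, 263, 263, 263]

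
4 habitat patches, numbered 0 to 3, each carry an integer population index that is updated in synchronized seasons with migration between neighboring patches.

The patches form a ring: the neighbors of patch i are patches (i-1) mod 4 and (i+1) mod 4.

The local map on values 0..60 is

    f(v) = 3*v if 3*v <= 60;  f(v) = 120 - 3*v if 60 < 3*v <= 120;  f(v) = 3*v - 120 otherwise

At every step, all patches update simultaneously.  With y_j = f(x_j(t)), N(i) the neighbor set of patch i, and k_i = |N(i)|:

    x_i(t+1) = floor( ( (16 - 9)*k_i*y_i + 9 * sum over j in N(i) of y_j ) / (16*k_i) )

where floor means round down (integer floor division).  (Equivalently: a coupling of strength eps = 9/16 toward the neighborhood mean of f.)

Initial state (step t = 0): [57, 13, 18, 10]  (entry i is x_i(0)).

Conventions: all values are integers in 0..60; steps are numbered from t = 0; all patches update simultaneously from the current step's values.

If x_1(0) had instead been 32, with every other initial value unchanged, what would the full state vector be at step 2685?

Simulating step by step:
t=0: [57, 32, 18, 10]
t=1: [37, 40, 38, 42]
t=2: [5, 4, 4, 6]
t=3: [15, 12, 13, 15]
t=4: [42, 39, 39, 43]
t=5: [6, 3, 4, 6]
t=6: [15, 12, 12, 16]
t=7: [43, 38, 39, 43]
t=8: [8, 6, 5, 7]
t=9: [21, 18, 17, 20]
t=10: [57, 54, 54, 56]
t=11: [47, 44, 43, 47]
t=12: [18, 13, 13, 17]
t=13: [48, 43, 42, 48]
t=14: [19, 12, 11, 18]
t=15: [50, 41, 39, 48]
t=16: [20, 10, 8, 19]
t=17: [50, 36, 34, 48]
t=18: [23, 18, 18, 24]
t=19: [51, 53, 52, 50]
t=20: [33, 36, 35, 32]
t=21: [19, 15, 16, 20]
t=22: [54, 49, 50, 55]
t=23: [38, 32, 33, 39]
t=24: [10, 18, 16, 8]
t=25: [35, 45, 42, 32]
t=26: [17, 12, 13, 16]
t=27: [45, 41, 40, 46]
t=28: [12, 5, 5, 12]
t=29: [30, 20, 20, 30]
t=30: [38, 51, 51, 38]
t=31: [13, 25, 25, 13]
t=32: [40, 43, 43, 40]
t=33: [2, 6, 6, 2]
t=34: [9, 14, 14, 9]
t=35: [31, 37, 37, 31]
t=36: [21, 14, 14, 21]
t=37: [52, 46, 46, 52]
t=38: [30, 23, 23, 30]
t=39: [35, 45, 45, 35]
t=40: [15, 15, 15, 15]
t=41: [45, 45, 45, 45]
t=42: [15, 15, 15, 15]

Answer: [45, 45, 45, 45]
Key observation: The state at step 40, [15, 15, 15, 15], reappears at step 42: the system is in a cycle of period 2 from step 40 on.  Therefore the state at step 2685 equals the state at step 40 + ((2685 - 40) mod 2) = 41, which is [45, 45, 45, 45].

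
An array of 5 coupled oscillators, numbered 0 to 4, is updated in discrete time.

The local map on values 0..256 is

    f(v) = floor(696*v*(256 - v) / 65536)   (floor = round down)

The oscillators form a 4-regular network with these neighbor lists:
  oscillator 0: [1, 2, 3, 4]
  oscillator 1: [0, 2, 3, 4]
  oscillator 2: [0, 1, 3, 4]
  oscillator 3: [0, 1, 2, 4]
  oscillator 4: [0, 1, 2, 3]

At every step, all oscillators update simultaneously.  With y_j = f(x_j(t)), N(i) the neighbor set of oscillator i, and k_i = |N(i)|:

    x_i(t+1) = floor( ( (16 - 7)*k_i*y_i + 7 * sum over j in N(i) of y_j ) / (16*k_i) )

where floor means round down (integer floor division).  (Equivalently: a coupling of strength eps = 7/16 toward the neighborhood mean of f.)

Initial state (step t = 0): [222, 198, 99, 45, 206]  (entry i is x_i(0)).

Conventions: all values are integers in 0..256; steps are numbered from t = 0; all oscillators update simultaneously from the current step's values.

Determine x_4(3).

Answer: x_4(3) = 155

Derivation:
t=0: [222, 198, 99, 45, 206]
t=1: [99, 117, 137, 108, 112]
t=2: [167, 170, 171, 169, 170]
t=3: [156, 155, 154, 155, 155]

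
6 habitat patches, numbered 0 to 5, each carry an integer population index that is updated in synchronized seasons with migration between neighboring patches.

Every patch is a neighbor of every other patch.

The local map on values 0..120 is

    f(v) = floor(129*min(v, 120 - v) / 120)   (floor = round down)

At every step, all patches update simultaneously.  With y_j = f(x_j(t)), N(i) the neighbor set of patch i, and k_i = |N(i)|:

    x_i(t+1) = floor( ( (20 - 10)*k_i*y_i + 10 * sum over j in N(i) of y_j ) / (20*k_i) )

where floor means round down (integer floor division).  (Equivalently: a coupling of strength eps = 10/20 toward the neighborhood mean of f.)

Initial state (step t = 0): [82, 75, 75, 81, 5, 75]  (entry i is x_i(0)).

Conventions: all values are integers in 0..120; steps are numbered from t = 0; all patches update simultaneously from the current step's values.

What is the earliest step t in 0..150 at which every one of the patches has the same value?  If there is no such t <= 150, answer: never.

Answer: 5
Key observation: Synchronization is absorbing here: once all patches are equal they stay equal, and step 5 is the first all-equal step.

Derivation:
t=0: [82, 75, 75, 81, 5, 75]  (not all equal)
t=1: [39, 42, 42, 39, 25, 42]  (not all equal)
t=2: [40, 42, 42, 40, 34, 42]  (not all equal)
t=3: [42, 43, 43, 42, 40, 43]  (not all equal)
t=4: [45, 45, 45, 45, 44, 45]  (not all equal)
t=5: [47, 47, 47, 47, 47, 47]  (all equal)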